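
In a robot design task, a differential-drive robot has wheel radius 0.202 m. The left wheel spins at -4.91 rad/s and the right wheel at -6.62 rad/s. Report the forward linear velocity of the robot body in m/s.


v = r*(wR + wL)/2 = 0.202*(-6.62 + -4.91)/2 = -1.1645

-1.1645 m/s


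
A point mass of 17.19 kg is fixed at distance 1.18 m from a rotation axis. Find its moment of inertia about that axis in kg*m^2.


I = m*r^2 = 17.19*1.18^2 = 23.9354

23.9354 kg*m^2


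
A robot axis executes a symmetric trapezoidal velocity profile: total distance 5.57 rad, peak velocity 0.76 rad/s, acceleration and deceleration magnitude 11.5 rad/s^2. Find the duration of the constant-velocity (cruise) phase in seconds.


t_acc = v/a = 0.066087 s, d_acc = v^2/(2a) = 0.025113 rad each
d_cruise = 5.57 - 2*0.025113 = 5.519774 rad
t_cruise = d_cruise/v = 5.519774/0.76 = 7.2629

7.2629 s


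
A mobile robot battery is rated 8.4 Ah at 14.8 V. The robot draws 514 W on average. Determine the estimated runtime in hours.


E = 8.4*14.8 = 124.3200 Wh
t = E/P = 124.3200/514 = 0.2419

0.2419 hours


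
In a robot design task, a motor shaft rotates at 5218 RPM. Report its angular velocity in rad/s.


omega = 5218 * 2*pi/60 = 546.4277

546.4277 rad/s


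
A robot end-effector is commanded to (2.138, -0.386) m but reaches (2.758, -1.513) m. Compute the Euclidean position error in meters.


dx = 2.758 - (2.138) = 0.6200, dy = -1.513 - (-0.386) = -1.1270
err = sqrt(0.384400 + 1.270129) = 1.2863

1.2863 m


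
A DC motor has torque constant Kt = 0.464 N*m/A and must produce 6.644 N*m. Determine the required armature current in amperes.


I = tau / Kt = 6.644/0.464 = 14.3190

14.3190 A


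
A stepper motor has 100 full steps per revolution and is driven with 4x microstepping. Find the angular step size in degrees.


step = 360/(100*4) = 360/400 = 0.9000

0.9000 degrees


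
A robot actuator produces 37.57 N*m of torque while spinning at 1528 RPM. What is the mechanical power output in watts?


omega = 1528 * 2*pi/60 = 160.011786 rad/s
P = tau * omega = 37.57 * 160.011786 = 6011.6428

6011.6428 W


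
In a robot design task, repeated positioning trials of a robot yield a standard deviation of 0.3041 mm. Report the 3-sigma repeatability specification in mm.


repeatability = 3*sigma = 3*0.3041 = 0.9123

0.9123 mm


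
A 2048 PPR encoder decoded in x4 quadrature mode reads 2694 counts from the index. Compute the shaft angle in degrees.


angle = counts * 360 / (PPR*4) = 2694 * 360 / 8192 = 118.3887

118.3887 degrees


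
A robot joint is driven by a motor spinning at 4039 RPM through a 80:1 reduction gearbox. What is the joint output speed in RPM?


omega_joint = omega_motor / N = 4039 / 80 = 50.4875

50.4875 RPM


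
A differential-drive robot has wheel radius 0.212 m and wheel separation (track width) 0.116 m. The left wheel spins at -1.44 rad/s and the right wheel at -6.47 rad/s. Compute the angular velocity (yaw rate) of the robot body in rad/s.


omega = r*(wR - wL)/L = 0.212*(-6.47 - (-1.44))/0.116 = -9.1928

-9.1928 rad/s


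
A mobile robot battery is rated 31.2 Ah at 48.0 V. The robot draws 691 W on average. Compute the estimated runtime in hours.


E = 31.2*48.0 = 1497.6000 Wh
t = E/P = 1497.6000/691 = 2.1673

2.1673 hours


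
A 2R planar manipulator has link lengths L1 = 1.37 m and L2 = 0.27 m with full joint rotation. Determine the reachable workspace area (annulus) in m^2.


r_max = L1 + L2 = 1.6400, r_min = |L1 - L2| = 1.1000
A = pi*(r_max^2 - r_min^2) = pi*(2.6896 - 1.2100) = 4.6483

4.6483 m^2


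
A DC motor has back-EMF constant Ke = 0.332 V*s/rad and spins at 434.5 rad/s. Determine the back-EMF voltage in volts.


V_emf = Ke * omega = 0.332*434.5 = 144.2540

144.2540 V


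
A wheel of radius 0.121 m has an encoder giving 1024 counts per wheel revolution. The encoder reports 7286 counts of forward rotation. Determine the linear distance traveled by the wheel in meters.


revs = 7286/1024 = 7.115234
d = revs * 2*pi*r = 7.115234 * 2*pi*0.121 = 5.4095

5.4095 m


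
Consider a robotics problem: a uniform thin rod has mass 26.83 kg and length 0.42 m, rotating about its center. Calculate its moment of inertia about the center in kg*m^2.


I = (1/12)*m*L^2 = (1/12)*26.83*0.42^2 = 0.3944

0.3944 kg*m^2


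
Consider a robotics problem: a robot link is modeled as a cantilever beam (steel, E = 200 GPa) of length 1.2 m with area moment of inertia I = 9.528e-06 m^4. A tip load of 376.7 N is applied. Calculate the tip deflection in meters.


delta = F*L^3/(3*E*I) = 376.7*1.2^3/(3*2.000e+11*9.528e-06)
      = 650.9376/5716800 = 1.1386e-04

1.1386e-04 m


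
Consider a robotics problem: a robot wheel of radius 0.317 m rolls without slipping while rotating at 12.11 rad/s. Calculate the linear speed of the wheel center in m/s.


v = omega * r = 12.11 * 0.317 = 3.8389

3.8389 m/s


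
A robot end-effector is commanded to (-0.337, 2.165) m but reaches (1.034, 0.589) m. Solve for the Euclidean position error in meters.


dx = 1.034 - (-0.337) = 1.3710, dy = 0.589 - (2.165) = -1.5760
err = sqrt(1.879641 + 2.483776) = 2.0889

2.0889 m


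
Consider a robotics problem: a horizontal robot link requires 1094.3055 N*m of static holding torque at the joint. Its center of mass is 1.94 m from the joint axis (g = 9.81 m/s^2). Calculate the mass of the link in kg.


m = tau / (g*L) = 1094.3055 / (9.81 * 1.94) = 57.5000

57.5000 kg


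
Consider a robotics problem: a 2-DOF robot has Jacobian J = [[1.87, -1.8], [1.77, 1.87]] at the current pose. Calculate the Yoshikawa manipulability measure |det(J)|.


det(J) = 1.87*1.87 - (-1.8)*(1.77) = 6.6829
|det(J)| = 6.6829

6.6829


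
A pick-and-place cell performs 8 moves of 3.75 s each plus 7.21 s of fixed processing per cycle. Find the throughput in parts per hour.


T_cycle = 8*3.75 + 7.21 = 37.2100 s
rate = 3600/T = 96.7482

96.7482 parts/hour


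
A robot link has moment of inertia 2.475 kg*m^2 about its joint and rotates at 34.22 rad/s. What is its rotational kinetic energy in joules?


KE = (1/2)*I*omega^2 = 0.5*2.475*34.22^2 = 1449.1229

1449.1229 J


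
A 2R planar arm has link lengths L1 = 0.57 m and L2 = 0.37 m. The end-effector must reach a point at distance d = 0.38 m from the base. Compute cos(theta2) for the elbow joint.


cos(th2) = (d^2 - L1^2 - L2^2)/(2*L1*L2) = (0.38^2 - 0.57^2 - 0.37^2)/(2*0.57*0.37) = -0.7525

-0.7525


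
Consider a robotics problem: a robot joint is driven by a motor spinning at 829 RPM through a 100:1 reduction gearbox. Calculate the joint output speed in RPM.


omega_joint = omega_motor / N = 829 / 100 = 8.2900

8.2900 RPM


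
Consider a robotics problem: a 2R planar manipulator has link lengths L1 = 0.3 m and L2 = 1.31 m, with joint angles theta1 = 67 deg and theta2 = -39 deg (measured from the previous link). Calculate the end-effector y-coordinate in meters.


y = L1*sin(th1) + L2*sin(th1+th2) = 0.3*sin(67 deg) + 1.31*sin(28 deg) = 0.8912

0.8912 m


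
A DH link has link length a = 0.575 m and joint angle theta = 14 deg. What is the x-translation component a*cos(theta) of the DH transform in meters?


a*cos(theta) = 0.575*cos(14 deg) = 0.5579

0.5579 m


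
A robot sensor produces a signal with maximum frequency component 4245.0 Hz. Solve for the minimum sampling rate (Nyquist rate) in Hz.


f_s,min = 2*f_max = 2*4245.0 = 8490.0000

8490.0000 Hz


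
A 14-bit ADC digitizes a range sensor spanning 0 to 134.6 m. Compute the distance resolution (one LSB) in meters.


res = range / 2^n = 134.6/2^14 = 134.6/16384 = 0.0082

0.0082 m


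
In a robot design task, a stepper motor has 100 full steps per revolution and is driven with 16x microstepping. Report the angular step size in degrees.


step = 360/(100*16) = 360/1600 = 0.2250

0.2250 degrees


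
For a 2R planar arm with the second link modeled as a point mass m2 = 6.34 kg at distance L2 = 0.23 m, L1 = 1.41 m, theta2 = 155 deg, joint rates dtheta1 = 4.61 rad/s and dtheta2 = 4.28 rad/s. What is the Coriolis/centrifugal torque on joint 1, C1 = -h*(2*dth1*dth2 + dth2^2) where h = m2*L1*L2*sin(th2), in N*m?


h = m2*L1*L2*sin(th2) = 6.34*1.41*0.23*sin(155 deg) = 0.868929
C1 = -h*(2*4.61*4.28 + 4.28^2) = -0.868929*57.7800 = -50.2067

-50.2067 N*m


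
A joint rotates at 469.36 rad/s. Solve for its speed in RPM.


RPM = 469.36 * 60/(2*pi) = 4482.0578

4482.0578 RPM


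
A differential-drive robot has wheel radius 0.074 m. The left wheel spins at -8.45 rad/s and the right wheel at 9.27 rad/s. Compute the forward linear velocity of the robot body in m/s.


v = r*(wR + wL)/2 = 0.074*(9.27 + -8.45)/2 = 0.0303

0.0303 m/s


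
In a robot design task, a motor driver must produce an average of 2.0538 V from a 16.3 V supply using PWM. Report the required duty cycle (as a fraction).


D = V_avg/V_supply = 2.0538/16.3 = 0.1260

0.1260


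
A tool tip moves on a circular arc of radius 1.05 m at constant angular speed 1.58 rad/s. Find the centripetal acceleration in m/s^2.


a_c = omega^2 * r = 1.58^2 * 1.05 = 2.6212

2.6212 m/s^2


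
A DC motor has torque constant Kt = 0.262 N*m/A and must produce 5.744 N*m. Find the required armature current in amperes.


I = tau / Kt = 5.744/0.262 = 21.9237

21.9237 A


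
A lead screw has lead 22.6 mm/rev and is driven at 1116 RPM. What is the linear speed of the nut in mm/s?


v = lead * (RPM/60) = 22.6*1116/60 = 420.3600

420.3600 mm/s


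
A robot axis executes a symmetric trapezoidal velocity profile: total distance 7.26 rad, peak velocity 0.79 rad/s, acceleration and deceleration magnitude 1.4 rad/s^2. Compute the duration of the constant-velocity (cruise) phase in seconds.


t_acc = v/a = 0.564286 s, d_acc = v^2/(2a) = 0.222893 rad each
d_cruise = 7.26 - 2*0.222893 = 6.814214 rad
t_cruise = d_cruise/v = 6.814214/0.79 = 8.6256

8.6256 s


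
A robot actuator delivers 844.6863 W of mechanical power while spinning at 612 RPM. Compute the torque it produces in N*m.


omega = 612 * 2*pi/60 = 64.088490 rad/s
tau = P / omega = 844.6863 / 64.088490 = 13.1800

13.1800 N*m


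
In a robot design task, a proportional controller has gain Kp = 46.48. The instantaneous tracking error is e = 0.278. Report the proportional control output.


u_P = Kp * e = 46.48 * 0.278 = 12.9214

12.9214


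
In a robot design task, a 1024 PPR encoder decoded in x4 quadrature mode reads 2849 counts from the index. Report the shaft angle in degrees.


angle = counts * 360 / (PPR*4) = 2849 * 360 / 4096 = 250.4004

250.4004 degrees


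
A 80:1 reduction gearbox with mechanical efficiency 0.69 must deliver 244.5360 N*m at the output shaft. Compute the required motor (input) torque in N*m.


tau_in = tau_out / (N * eta) = 244.5360 / (80 * 0.69) = 4.4300

4.4300 N*m


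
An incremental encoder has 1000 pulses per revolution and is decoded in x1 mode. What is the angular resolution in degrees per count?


resolution = 360 / (PPR * 1) = 360 / 1000 = 0.3600

0.3600 degrees


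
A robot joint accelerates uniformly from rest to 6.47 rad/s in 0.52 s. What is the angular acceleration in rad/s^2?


alpha = delta_omega / t = 6.47 / 0.52 = 12.4423

12.4423 rad/s^2


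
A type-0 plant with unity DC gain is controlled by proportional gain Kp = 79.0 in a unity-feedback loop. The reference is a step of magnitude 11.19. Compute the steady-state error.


e_ss = R/(1 + Kp) = 11.19/(1 + 79.0) = 11.19/80.0000 = 0.1399

0.1399


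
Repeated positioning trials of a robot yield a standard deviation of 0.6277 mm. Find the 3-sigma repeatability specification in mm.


repeatability = 3*sigma = 3*0.6277 = 1.8831

1.8831 mm


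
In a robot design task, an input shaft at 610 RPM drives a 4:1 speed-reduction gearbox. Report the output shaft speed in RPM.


omega_out = omega_in / N = 610 / 4 = 152.5000

152.5000 RPM


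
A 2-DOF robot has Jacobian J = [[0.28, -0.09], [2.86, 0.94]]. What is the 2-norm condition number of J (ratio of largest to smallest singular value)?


JJ^T eigenvalues: trace(JJ^T) = 9.1497, det(JJ^T) = det(J)^2 = 0.27102436
s_max^2 = (9.1497 + sqrt(82.63291265))/2 = 9.11998236
s_min^2 = (9.1497 - sqrt(82.63291265))/2 = 0.02971764
kappa = s_max/s_min = sqrt(9.11998236/0.02971764) = 17.5182

17.5182


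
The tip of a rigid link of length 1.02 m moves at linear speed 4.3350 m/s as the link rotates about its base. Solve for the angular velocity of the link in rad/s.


omega = v / L = 4.3350 / 1.02 = 4.2500

4.2500 rad/s


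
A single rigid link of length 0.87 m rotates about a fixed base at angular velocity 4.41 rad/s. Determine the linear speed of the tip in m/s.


v = L*omega = 0.87 * 4.41 = 3.8367

3.8367 m/s


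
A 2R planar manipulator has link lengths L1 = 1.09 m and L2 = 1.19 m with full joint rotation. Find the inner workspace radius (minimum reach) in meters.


r_min = |L1 - L2| = |1.09 - 1.19| = 0.1000

0.1000 m


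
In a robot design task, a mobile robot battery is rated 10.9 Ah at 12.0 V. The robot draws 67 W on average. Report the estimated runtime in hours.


E = 10.9*12.0 = 130.8000 Wh
t = E/P = 130.8000/67 = 1.9522

1.9522 hours


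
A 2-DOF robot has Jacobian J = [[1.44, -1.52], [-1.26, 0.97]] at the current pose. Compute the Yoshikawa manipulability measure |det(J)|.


det(J) = 1.44*0.97 - (-1.52)*(-1.26) = -0.5184
|det(J)| = 0.5184

0.5184


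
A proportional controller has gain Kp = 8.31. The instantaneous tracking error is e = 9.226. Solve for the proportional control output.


u_P = Kp * e = 8.31 * 9.226 = 76.6681

76.6681


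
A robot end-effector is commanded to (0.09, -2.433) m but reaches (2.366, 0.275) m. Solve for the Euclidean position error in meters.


dx = 2.366 - (0.09) = 2.2760, dy = 0.275 - (-2.433) = 2.7080
err = sqrt(5.180176 + 7.333264) = 3.5374

3.5374 m


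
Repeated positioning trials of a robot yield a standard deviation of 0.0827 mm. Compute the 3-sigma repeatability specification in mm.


repeatability = 3*sigma = 3*0.0827 = 0.2481

0.2481 mm


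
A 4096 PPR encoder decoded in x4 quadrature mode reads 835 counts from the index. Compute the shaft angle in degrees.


angle = counts * 360 / (PPR*4) = 835 * 360 / 16384 = 18.3472

18.3472 degrees


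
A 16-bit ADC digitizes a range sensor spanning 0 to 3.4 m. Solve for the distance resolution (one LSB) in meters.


res = range / 2^n = 3.4/2^16 = 3.4/65536 = 5.1880e-05

5.1880e-05 m


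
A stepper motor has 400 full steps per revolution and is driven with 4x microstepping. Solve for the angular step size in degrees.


step = 360/(400*4) = 360/1600 = 0.2250

0.2250 degrees


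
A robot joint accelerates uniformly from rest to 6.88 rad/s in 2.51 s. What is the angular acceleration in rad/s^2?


alpha = delta_omega / t = 6.88 / 2.51 = 2.7410

2.7410 rad/s^2


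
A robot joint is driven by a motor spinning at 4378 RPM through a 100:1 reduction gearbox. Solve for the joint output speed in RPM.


omega_joint = omega_motor / N = 4378 / 100 = 43.7800

43.7800 RPM


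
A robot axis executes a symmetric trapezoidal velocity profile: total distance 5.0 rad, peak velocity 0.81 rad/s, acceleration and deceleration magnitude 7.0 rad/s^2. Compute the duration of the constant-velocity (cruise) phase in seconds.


t_acc = v/a = 0.115714 s, d_acc = v^2/(2a) = 0.046864 rad each
d_cruise = 5.0 - 2*0.046864 = 4.906272 rad
t_cruise = d_cruise/v = 4.906272/0.81 = 6.0571

6.0571 s


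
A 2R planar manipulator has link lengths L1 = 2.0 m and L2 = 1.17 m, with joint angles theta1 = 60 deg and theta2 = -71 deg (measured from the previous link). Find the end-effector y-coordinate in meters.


y = L1*sin(th1) + L2*sin(th1+th2) = 2.0*sin(60 deg) + 1.17*sin(-11 deg) = 1.5088

1.5088 m


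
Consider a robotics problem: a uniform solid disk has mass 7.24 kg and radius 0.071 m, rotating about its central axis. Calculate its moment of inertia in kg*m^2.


I = (1/2)*m*R^2 = 0.5*7.24*0.071^2 = 0.0182

0.0182 kg*m^2


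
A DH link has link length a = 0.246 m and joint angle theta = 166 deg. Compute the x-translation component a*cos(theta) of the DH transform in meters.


a*cos(theta) = 0.246*cos(166 deg) = -0.2387

-0.2387 m


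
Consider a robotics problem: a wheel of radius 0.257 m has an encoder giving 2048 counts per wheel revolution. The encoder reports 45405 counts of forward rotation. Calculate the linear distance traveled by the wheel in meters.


revs = 45405/2048 = 22.170410
d = revs * 2*pi*r = 22.170410 * 2*pi*0.257 = 35.8003

35.8003 m


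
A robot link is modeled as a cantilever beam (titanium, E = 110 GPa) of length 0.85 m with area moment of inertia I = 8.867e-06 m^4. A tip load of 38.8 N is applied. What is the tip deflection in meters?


delta = F*L^3/(3*E*I) = 38.8*0.85^3/(3*1.100e+11*8.867e-06)
      = 23.82805/2926110 = 8.1433e-06

8.1433e-06 m


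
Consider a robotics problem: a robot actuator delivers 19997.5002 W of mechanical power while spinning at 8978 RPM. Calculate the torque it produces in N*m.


omega = 8978 * 2*pi/60 = 940.173961 rad/s
tau = P / omega = 19997.5002 / 940.173961 = 21.2700

21.2700 N*m


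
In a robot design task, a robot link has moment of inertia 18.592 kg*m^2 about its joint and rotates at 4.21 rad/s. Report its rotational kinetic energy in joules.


KE = (1/2)*I*omega^2 = 0.5*18.592*4.21^2 = 164.7632

164.7632 J


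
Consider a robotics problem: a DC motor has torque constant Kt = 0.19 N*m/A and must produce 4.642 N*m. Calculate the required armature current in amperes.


I = tau / Kt = 4.642/0.19 = 24.4316

24.4316 A


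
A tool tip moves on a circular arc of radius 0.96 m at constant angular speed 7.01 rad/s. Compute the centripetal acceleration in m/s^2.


a_c = omega^2 * r = 7.01^2 * 0.96 = 47.1745

47.1745 m/s^2


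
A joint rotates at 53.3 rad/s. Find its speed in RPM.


RPM = 53.3 * 60/(2*pi) = 508.9775

508.9775 RPM


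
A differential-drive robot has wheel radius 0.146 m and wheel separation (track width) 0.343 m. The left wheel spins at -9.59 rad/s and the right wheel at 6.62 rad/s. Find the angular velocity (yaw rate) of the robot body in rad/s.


omega = r*(wR - wL)/L = 0.146*(6.62 - (-9.59))/0.343 = 6.8999

6.8999 rad/s


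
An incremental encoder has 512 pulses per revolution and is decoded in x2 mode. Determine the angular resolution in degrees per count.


resolution = 360 / (PPR * 2) = 360 / 1024 = 0.3516

0.3516 degrees


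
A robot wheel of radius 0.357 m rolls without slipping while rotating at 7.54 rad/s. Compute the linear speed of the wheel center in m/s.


v = omega * r = 7.54 * 0.357 = 2.6918

2.6918 m/s


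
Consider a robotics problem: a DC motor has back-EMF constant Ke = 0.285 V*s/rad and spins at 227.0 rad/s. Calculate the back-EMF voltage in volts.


V_emf = Ke * omega = 0.285*227.0 = 64.6950

64.6950 V


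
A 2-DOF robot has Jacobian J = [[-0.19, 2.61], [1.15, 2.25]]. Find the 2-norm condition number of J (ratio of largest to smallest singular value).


JJ^T eigenvalues: trace(JJ^T) = 13.2332, det(JJ^T) = det(J)^2 = 11.75804100
s_max^2 = (13.2332 + sqrt(128.08541824))/2 = 12.27534143
s_min^2 = (13.2332 - sqrt(128.08541824))/2 = 0.95785857
kappa = s_max/s_min = sqrt(12.27534143/0.95785857) = 3.5799

3.5799


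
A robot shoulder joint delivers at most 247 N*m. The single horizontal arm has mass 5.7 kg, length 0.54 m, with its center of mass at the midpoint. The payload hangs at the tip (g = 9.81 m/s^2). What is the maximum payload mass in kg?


tau_arm = m_arm*g*(L/2) = 5.7*9.81*0.54/2 = 15.0976 N*m
tau_payload = tau_max - tau_arm = 247 - 15.0976 = 231.9024
m_payload = tau_payload / (g*L) = 231.9024 / (9.81*0.54) = 43.7766

43.7766 kg


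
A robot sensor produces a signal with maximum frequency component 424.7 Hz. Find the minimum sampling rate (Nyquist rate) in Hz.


f_s,min = 2*f_max = 2*424.7 = 849.4000

849.4000 Hz


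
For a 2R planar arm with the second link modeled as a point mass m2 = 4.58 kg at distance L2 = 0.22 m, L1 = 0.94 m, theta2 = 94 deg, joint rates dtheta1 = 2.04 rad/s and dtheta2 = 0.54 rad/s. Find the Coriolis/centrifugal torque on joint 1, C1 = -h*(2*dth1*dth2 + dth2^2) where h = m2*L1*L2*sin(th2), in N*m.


h = m2*L1*L2*sin(th2) = 4.58*0.94*0.22*sin(94 deg) = 0.944837
C1 = -h*(2*2.04*0.54 + 0.54^2) = -0.944837*2.4948 = -2.3572

-2.3572 N*m


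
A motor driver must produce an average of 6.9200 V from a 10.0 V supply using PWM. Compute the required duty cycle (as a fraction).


D = V_avg/V_supply = 6.9200/10.0 = 0.6920

0.6920


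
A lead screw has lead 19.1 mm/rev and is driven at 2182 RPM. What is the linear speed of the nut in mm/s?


v = lead * (RPM/60) = 19.1*2182/60 = 694.6033

694.6033 mm/s


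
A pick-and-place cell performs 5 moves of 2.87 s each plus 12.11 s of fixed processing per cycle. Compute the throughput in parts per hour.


T_cycle = 5*2.87 + 12.11 = 26.4600 s
rate = 3600/T = 136.0544

136.0544 parts/hour


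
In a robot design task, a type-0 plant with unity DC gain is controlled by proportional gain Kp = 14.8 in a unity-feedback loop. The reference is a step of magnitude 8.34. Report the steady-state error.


e_ss = R/(1 + Kp) = 8.34/(1 + 14.8) = 8.34/15.8000 = 0.5278

0.5278


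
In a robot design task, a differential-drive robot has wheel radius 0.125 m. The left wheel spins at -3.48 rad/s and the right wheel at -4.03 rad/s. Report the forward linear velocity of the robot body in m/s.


v = r*(wR + wL)/2 = 0.125*(-4.03 + -3.48)/2 = -0.4694

-0.4694 m/s


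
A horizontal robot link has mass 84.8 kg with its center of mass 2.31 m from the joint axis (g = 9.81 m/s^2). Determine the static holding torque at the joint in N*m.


tau = m*g*L = 84.8 * 9.81 * 2.31 = 1921.6613

1921.6613 N*m


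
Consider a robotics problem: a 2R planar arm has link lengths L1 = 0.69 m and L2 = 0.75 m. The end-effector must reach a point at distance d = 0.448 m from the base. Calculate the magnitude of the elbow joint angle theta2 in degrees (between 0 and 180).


cos(th2) = (d^2 - L1^2 - L2^2)/(2*L1*L2) = (0.448^2 - 0.69^2 - 0.75^2)/(2*0.69*0.75) = -0.80956135
th2 = acos(-0.80956135) = 144.0531 deg

144.0531 degrees


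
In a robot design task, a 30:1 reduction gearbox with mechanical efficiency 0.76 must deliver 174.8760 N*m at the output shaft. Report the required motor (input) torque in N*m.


tau_in = tau_out / (N * eta) = 174.8760 / (30 * 0.76) = 7.6700

7.6700 N*m


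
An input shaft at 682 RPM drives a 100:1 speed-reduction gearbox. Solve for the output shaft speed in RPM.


omega_out = omega_in / N = 682 / 100 = 6.8200

6.8200 RPM


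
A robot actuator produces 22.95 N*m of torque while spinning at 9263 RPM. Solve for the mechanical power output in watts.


omega = 9263 * 2*pi/60 = 970.019092 rad/s
P = tau * omega = 22.95 * 970.019092 = 22261.9382

22261.9382 W


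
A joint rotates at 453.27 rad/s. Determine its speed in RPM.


RPM = 453.27 * 60/(2*pi) = 4328.4097

4328.4097 RPM


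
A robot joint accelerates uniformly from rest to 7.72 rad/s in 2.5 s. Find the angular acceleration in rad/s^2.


alpha = delta_omega / t = 7.72 / 2.5 = 3.0880

3.0880 rad/s^2


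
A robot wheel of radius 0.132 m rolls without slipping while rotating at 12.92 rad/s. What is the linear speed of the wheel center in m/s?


v = omega * r = 12.92 * 0.132 = 1.7054

1.7054 m/s


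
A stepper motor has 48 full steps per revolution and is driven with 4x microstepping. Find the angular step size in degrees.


step = 360/(48*4) = 360/192 = 1.8750

1.8750 degrees


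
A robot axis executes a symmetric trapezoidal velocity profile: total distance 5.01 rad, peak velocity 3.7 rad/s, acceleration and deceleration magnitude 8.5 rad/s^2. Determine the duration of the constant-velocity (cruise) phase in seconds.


t_acc = v/a = 0.435294 s, d_acc = v^2/(2a) = 0.805294 rad each
d_cruise = 5.01 - 2*0.805294 = 3.399412 rad
t_cruise = d_cruise/v = 3.399412/3.7 = 0.9188

0.9188 s


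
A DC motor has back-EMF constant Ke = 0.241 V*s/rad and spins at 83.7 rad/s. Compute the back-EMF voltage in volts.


V_emf = Ke * omega = 0.241*83.7 = 20.1717

20.1717 V


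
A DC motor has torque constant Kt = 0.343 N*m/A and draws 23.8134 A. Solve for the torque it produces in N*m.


tau = Kt * I = 0.343*23.8134 = 8.1680

8.1680 N*m


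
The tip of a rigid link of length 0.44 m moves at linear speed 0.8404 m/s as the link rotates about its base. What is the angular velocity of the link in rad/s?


omega = v / L = 0.8404 / 0.44 = 1.9100

1.9100 rad/s


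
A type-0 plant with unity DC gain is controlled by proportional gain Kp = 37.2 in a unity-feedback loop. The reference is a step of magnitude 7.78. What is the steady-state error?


e_ss = R/(1 + Kp) = 7.78/(1 + 37.2) = 7.78/38.2000 = 0.2037

0.2037


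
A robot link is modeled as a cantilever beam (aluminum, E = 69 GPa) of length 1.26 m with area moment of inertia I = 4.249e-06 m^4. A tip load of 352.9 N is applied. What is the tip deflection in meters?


delta = F*L^3/(3*E*I) = 352.9*1.26^3/(3*6.900e+10*4.249e-06)
      = 705.9326904/879543 = 8.0261e-04

8.0261e-04 m


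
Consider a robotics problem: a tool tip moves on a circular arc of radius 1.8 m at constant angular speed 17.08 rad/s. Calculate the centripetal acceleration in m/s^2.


a_c = omega^2 * r = 17.08^2 * 1.8 = 525.1075

525.1075 m/s^2


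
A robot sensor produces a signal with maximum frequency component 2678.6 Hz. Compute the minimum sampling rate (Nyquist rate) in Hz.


f_s,min = 2*f_max = 2*2678.6 = 5357.2000

5357.2000 Hz


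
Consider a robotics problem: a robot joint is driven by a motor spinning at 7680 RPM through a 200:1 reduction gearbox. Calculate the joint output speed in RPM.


omega_joint = omega_motor / N = 7680 / 200 = 38.4000

38.4000 RPM


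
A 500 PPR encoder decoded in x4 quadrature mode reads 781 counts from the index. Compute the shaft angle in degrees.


angle = counts * 360 / (PPR*4) = 781 * 360 / 2000 = 140.5800

140.5800 degrees


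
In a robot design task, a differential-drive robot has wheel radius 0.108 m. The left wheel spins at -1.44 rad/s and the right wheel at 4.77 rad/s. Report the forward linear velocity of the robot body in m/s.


v = r*(wR + wL)/2 = 0.108*(4.77 + -1.44)/2 = 0.1798

0.1798 m/s


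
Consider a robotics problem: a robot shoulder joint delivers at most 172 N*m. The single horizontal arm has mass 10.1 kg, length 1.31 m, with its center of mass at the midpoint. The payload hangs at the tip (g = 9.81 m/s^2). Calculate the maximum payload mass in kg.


tau_arm = m_arm*g*(L/2) = 10.1*9.81*1.31/2 = 64.8981 N*m
tau_payload = tau_max - tau_arm = 172 - 64.8981 = 107.1019
m_payload = tau_payload / (g*L) = 107.1019 / (9.81*1.31) = 8.3341

8.3341 kg


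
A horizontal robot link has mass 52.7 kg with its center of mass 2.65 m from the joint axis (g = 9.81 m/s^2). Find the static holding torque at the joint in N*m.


tau = m*g*L = 52.7 * 9.81 * 2.65 = 1370.0156

1370.0156 N*m


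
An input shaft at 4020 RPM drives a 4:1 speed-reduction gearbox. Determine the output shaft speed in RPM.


omega_out = omega_in / N = 4020 / 4 = 1005.0000

1005.0000 RPM


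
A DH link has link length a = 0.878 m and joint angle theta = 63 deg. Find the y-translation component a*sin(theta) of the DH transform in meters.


a*sin(theta) = 0.878*sin(63 deg) = 0.7823

0.7823 m


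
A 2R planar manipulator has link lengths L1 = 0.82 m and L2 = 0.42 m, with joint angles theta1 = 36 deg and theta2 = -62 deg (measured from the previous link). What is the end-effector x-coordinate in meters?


x = L1*cos(th1) + L2*cos(th1+th2) = 0.82*cos(36 deg) + 0.42*cos(-26 deg) = 1.0409

1.0409 m


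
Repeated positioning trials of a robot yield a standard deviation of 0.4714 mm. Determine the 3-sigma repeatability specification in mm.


repeatability = 3*sigma = 3*0.4714 = 1.4142

1.4142 mm


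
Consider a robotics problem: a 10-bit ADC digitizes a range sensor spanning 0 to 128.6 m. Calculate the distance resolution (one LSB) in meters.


res = range / 2^n = 128.6/2^10 = 128.6/1024 = 0.1256

0.1256 m


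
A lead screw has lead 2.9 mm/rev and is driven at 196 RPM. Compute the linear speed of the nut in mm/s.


v = lead * (RPM/60) = 2.9*196/60 = 9.4733

9.4733 mm/s


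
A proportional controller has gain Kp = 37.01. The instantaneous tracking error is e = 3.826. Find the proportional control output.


u_P = Kp * e = 37.01 * 3.826 = 141.6003

141.6003


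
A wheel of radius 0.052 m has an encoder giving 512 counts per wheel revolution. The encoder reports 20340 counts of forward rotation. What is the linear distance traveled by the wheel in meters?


revs = 20340/512 = 39.726562
d = revs * 2*pi*r = 39.726562 * 2*pi*0.052 = 12.9797

12.9797 m


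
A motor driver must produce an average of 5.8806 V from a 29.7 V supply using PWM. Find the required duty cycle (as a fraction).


D = V_avg/V_supply = 5.8806/29.7 = 0.1980

0.1980


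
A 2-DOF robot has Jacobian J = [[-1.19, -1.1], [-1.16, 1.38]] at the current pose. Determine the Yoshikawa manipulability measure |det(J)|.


det(J) = -1.19*1.38 - (-1.1)*(-1.16) = -2.9182
|det(J)| = 2.9182

2.9182


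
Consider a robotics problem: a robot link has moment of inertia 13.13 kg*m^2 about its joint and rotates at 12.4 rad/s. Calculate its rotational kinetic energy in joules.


KE = (1/2)*I*omega^2 = 0.5*13.13*12.4^2 = 1009.4344

1009.4344 J


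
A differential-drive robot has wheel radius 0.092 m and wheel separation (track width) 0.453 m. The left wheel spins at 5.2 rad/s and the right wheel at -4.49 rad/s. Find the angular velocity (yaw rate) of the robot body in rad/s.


omega = r*(wR - wL)/L = 0.092*(-4.49 - (5.2))/0.453 = -1.9679

-1.9679 rad/s


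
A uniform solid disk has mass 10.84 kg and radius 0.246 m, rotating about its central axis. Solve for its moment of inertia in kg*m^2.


I = (1/2)*m*R^2 = 0.5*10.84*0.246^2 = 0.3280

0.3280 kg*m^2


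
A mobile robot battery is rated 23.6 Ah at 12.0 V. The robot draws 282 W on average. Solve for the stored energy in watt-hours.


E = capacity * V = 23.6*12.0 = 283.2000

283.2000 Wh


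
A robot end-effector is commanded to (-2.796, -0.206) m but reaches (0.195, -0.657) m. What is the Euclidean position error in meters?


dx = 0.195 - (-2.796) = 2.9910, dy = -0.657 - (-0.206) = -0.4510
err = sqrt(8.946081 + 0.203401) = 3.0248

3.0248 m


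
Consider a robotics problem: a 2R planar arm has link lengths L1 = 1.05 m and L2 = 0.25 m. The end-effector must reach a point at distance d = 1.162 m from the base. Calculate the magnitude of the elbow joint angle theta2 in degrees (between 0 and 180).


cos(th2) = (d^2 - L1^2 - L2^2)/(2*L1*L2) = (1.162^2 - 1.05^2 - 0.25^2)/(2*1.05*0.25) = 0.35284571
th2 = acos(0.35284571) = 69.3385 deg

69.3385 degrees


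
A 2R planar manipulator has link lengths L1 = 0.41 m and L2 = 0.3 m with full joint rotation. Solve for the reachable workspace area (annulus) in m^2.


r_max = L1 + L2 = 0.7100, r_min = |L1 - L2| = 0.1100
A = pi*(r_max^2 - r_min^2) = pi*(0.5041 - 0.0121) = 1.5457

1.5457 m^2


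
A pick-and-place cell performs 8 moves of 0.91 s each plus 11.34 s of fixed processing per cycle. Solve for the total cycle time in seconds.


T = 8*0.91 + 11.34 = 18.6200

18.6200 s


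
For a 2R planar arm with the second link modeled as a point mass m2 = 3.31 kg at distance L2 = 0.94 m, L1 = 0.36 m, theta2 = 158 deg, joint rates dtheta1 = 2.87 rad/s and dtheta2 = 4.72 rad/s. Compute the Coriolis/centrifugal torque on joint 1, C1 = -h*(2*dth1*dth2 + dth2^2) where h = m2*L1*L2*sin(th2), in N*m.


h = m2*L1*L2*sin(th2) = 3.31*0.36*0.94*sin(158 deg) = 0.419598
C1 = -h*(2*2.87*4.72 + 4.72^2) = -0.419598*49.3712 = -20.7161

-20.7161 N*m


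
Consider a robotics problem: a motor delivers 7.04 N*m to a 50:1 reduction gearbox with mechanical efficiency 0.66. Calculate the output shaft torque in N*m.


tau_out = tau_in * N * eta = 7.04 * 50 * 0.66 = 232.3200

232.3200 N*m


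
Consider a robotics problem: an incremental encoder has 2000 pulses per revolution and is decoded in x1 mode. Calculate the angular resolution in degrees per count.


resolution = 360 / (PPR * 1) = 360 / 2000 = 0.1800

0.1800 degrees


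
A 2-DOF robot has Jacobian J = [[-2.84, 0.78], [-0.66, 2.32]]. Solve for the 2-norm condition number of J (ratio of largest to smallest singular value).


JJ^T eigenvalues: trace(JJ^T) = 14.4920, det(JJ^T) = det(J)^2 = 36.89347600
s_max^2 = (14.4920 + sqrt(62.44416000))/2 = 11.19708086
s_min^2 = (14.4920 - sqrt(62.44416000))/2 = 3.29491914
kappa = s_max/s_min = sqrt(11.19708086/3.29491914) = 1.8434

1.8434


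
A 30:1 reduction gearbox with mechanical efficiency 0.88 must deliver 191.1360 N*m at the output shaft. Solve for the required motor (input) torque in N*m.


tau_in = tau_out / (N * eta) = 191.1360 / (30 * 0.88) = 7.2400

7.2400 N*m


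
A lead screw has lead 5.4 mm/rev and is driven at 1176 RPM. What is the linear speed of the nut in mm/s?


v = lead * (RPM/60) = 5.4*1176/60 = 105.8400

105.8400 mm/s


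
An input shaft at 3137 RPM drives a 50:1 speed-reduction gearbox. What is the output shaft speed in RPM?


omega_out = omega_in / N = 3137 / 50 = 62.7400

62.7400 RPM


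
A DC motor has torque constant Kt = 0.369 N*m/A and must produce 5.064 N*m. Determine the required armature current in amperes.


I = tau / Kt = 5.064/0.369 = 13.7236

13.7236 A


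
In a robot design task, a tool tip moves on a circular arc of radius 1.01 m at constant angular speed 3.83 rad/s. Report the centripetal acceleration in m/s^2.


a_c = omega^2 * r = 3.83^2 * 1.01 = 14.8156

14.8156 m/s^2


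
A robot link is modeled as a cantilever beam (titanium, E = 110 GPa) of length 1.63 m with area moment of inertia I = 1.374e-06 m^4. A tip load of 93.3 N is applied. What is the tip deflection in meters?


delta = F*L^3/(3*E*I) = 93.3*1.63^3/(3*1.100e+11*1.374e-06)
      = 404.0586951/453420 = 8.9114e-04

8.9114e-04 m


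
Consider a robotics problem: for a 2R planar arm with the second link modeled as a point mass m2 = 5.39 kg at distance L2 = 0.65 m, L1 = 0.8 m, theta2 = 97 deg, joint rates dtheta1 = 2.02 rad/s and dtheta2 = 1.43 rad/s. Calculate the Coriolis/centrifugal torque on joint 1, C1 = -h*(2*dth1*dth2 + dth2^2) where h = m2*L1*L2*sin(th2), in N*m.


h = m2*L1*L2*sin(th2) = 5.39*0.8*0.65*sin(97 deg) = 2.781908
C1 = -h*(2*2.02*1.43 + 1.43^2) = -2.781908*7.8221 = -21.7604

-21.7604 N*m


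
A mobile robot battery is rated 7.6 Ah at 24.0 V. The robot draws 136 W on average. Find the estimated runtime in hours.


E = 7.6*24.0 = 182.4000 Wh
t = E/P = 182.4000/136 = 1.3412

1.3412 hours


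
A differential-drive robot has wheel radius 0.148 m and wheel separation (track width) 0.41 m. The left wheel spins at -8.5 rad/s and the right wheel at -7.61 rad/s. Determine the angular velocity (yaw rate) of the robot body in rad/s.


omega = r*(wR - wL)/L = 0.148*(-7.61 - (-8.5))/0.41 = 0.3213

0.3213 rad/s


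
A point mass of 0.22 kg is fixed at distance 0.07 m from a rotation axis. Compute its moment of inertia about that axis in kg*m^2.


I = m*r^2 = 0.22*0.07^2 = 0.0011

0.0011 kg*m^2


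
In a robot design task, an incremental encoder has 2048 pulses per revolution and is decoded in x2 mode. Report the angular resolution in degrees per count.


resolution = 360 / (PPR * 2) = 360 / 4096 = 0.0879

0.0879 degrees


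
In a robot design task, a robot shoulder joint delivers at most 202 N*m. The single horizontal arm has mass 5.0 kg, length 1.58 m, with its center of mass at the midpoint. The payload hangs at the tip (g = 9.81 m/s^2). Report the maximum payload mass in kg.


tau_arm = m_arm*g*(L/2) = 5.0*9.81*1.58/2 = 38.7495 N*m
tau_payload = tau_max - tau_arm = 202 - 38.7495 = 163.2505
m_payload = tau_payload / (g*L) = 163.2505 / (9.81*1.58) = 10.5324

10.5324 kg


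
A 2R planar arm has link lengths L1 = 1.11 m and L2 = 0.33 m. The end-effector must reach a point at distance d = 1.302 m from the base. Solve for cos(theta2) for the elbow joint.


cos(th2) = (d^2 - L1^2 - L2^2)/(2*L1*L2) = (1.302^2 - 1.11^2 - 0.33^2)/(2*1.11*0.33) = 0.4835

0.4835


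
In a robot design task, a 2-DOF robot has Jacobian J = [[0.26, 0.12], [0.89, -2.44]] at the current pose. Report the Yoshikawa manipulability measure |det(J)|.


det(J) = 0.26*-2.44 - (0.12)*(0.89) = -0.7412
|det(J)| = 0.7412

0.7412


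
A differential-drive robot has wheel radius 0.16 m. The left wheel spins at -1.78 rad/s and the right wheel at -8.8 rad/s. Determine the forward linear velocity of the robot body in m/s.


v = r*(wR + wL)/2 = 0.16*(-8.8 + -1.78)/2 = -0.8464

-0.8464 m/s


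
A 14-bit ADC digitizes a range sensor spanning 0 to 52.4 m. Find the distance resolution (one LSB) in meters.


res = range / 2^n = 52.4/2^14 = 52.4/16384 = 0.0032

0.0032 m


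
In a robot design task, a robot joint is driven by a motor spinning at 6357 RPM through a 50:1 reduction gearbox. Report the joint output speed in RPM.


omega_joint = omega_motor / N = 6357 / 50 = 127.1400

127.1400 RPM


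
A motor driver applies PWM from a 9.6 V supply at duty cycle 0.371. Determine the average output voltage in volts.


V_avg = V_supply * D = 9.6*0.371 = 3.5616

3.5616 V


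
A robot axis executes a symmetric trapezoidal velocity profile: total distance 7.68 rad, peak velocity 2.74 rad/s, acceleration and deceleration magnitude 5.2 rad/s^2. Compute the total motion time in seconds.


t_acc = v/a = 2.74/5.2 = 0.526923 s
d_acc = v^2/(2a) = 0.721885 rad (each ramp)
d_cruise = 7.68 - 2*0.721885 = 6.236230 rad
t_cruise = 6.236230/2.74 = 2.275996 s
t_total = 2*0.526923 + 2.275996 = 3.3298

3.3298 s


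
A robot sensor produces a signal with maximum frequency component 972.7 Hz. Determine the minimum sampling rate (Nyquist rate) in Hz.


f_s,min = 2*f_max = 2*972.7 = 1945.4000

1945.4000 Hz


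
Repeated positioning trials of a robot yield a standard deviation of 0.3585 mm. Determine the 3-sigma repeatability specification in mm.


repeatability = 3*sigma = 3*0.3585 = 1.0755

1.0755 mm


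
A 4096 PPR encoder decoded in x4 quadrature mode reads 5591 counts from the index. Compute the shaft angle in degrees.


angle = counts * 360 / (PPR*4) = 5591 * 360 / 16384 = 122.8491

122.8491 degrees


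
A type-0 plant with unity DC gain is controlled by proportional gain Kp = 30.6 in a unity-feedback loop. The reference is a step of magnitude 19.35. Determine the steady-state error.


e_ss = R/(1 + Kp) = 19.35/(1 + 30.6) = 19.35/31.6000 = 0.6123

0.6123


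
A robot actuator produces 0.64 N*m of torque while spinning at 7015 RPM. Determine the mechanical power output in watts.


omega = 7015 * 2*pi/60 = 734.609082 rad/s
P = tau * omega = 0.64 * 734.609082 = 470.1498

470.1498 W


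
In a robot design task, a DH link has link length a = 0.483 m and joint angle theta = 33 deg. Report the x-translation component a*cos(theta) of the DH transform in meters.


a*cos(theta) = 0.483*cos(33 deg) = 0.4051

0.4051 m


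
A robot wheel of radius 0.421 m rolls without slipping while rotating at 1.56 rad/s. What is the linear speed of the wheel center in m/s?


v = omega * r = 1.56 * 0.421 = 0.6568

0.6568 m/s


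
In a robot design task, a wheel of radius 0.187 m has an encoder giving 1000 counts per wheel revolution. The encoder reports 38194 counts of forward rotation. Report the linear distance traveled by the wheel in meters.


revs = 38194/1000 = 38.194000
d = revs * 2*pi*r = 38.194000 * 2*pi*0.187 = 44.8763

44.8763 m
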